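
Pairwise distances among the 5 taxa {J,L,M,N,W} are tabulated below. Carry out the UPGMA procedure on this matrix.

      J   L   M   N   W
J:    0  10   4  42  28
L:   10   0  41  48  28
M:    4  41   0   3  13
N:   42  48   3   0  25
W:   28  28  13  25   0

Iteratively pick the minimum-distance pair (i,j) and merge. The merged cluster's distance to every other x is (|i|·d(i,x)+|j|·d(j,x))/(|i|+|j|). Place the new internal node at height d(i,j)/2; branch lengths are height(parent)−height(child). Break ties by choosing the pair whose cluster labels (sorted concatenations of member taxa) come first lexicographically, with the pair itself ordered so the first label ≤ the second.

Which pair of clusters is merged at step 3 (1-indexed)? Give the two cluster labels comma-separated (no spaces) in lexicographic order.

MN,W

1. join M+N (d=3) ⇒ MN; edges |M|=3/2, |N|=3/2
  updated: d(J,MN)=23, d(L,MN)=89/2, d(MN,W)=19
2. join J+L (d=10) ⇒ JL; edges |J|=5, |L|=5
  updated: d(JL,MN)=135/4, d(JL,W)=28
3. join MN+W (d=19) ⇒ MNW; edges |MN|=8, |W|=19/2
  updated: d(JL,MNW)=191/6
4. join JL+MNW (d=191/6) ⇒ JLMNW; edges |JL|=131/12, |MNW|=77/12
final tree: ((J:5,L:5):131/12,((M:3/2,N:3/2):8,W:19/2):77/12)
total length: 287/6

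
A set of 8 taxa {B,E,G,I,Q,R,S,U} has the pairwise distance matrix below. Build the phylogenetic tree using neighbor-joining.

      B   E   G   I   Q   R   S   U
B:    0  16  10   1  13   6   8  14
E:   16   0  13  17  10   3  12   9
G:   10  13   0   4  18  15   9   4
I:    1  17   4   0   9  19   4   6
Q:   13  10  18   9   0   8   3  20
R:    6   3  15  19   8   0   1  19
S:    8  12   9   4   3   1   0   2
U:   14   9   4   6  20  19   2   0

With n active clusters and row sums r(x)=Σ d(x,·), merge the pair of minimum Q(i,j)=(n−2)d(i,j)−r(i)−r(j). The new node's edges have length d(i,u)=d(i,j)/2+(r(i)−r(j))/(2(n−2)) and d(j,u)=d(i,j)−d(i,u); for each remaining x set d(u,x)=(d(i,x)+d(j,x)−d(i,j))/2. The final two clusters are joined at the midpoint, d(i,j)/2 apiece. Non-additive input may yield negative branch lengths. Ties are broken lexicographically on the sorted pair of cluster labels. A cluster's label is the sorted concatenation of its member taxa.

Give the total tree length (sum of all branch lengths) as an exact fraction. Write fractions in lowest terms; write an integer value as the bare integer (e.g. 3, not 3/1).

405/16

iteration 1: select E,R (d=3, Q=-133); attach at lengths (9/4, 3/4); label the merged cluster ER
  updated: d(B,ER)=19/2, d(ER,G)=25/2, d(ER,I)=33/2, d(ER,Q)=15/2, d(ER,S)=5, d(ER,U)=25/2
iteration 2: select ER,Q (d=15/2, Q=-193/2); attach at lengths (61/20, 89/20); label the merged cluster EQR
  updated: d(B,EQR)=15/2, d(EQR,G)=23/2, d(EQR,I)=9, d(EQR,S)=1/4, d(EQR,U)=25/2
iteration 3: select EQR,S (d=1/4, Q=-63); attach at lengths (37/16, -33/16); label the merged cluster EQRS
  updated: d(B,EQRS)=61/8, d(EQRS,G)=81/8, d(EQRS,I)=51/8, d(EQRS,U)=57/8
iteration 4: select G,U (d=4, Q=-189/4); attach at lengths (3/2, 5/2); label the merged cluster GU
  updated: d(B,GU)=10, d(EQRS,GU)=53/8, d(GU,I)=3
iteration 5: select B,I (d=1, Q=-27); attach at lengths (41/16, -25/16); label the merged cluster BI
  updated: d(BI,EQRS)=13/2, d(BI,GU)=6
iteration 6: select BI,EQRS (d=13/2, Q=-153/8); attach at lengths (47/16, 57/16); label the merged cluster BEIQRS
  updated: d(BEIQRS,GU)=49/16
iteration 7: select BEIQRS,GU (d=49/16); attach at lengths (49/32, 49/32); label the merged cluster BEGIQRSU
final tree: (((B:41/16,I:-25/16):47/16,(((E:9/4,R:3/4):61/20,Q:89/20):37/16,S:-33/16):57/16):49/32,(G:3/2,U:5/2):49/32)
total length: 405/16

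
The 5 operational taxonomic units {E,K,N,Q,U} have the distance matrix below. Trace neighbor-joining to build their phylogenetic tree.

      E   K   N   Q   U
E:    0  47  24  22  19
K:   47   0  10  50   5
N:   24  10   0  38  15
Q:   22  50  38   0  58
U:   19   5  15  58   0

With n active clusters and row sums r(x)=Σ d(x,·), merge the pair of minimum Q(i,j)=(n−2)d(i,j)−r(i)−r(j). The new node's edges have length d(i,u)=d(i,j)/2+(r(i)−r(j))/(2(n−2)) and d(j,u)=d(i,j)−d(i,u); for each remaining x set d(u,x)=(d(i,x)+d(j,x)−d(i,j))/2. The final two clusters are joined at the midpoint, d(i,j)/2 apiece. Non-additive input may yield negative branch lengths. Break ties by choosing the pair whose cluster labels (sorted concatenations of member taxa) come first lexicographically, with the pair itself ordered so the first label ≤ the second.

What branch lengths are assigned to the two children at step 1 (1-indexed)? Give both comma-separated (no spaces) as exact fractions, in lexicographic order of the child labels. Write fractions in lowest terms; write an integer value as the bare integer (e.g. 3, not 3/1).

5/3,61/3

step 1: merge (E,Q) at d=22, Q=-214; branch lengths E→5/3, Q→61/3; new cluster EQ
  updated: d(EQ,K)=75/2, d(EQ,N)=20, d(EQ,U)=55/2
step 2: merge (EQ,N) at d=20, Q=-90; branch lengths EQ→20, N→0; new cluster ENQ
  updated: d(ENQ,K)=55/4, d(ENQ,U)=45/4
step 3: merge (ENQ,K) at d=55/4, Q=-30; branch lengths ENQ→10, K→15/4; new cluster EKNQ
  updated: d(EKNQ,U)=5/4
step 4: merge (EKNQ,U) at d=5/4; branch lengths EKNQ→5/8, U→5/8; new cluster EKNQU
final tree: ((((E:5/3,Q:61/3):20,N:0):10,K:15/4):5/8,U:5/8)
total length: 57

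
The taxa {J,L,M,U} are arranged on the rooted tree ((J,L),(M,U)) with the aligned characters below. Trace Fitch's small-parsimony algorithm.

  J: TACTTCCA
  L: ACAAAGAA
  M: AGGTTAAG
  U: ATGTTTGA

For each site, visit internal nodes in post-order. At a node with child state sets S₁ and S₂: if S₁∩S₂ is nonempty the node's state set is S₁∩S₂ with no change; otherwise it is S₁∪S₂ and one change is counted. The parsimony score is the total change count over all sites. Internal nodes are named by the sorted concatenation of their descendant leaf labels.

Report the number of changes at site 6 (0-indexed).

site 0, node JL: J={T} ∪ L={A} → {A,T} (+1)
site 0, node MU: M={A} ∩ U={A} → {A} (+0)
site 0, node JLMU: JL={A,T} ∩ MU={A} → {A} (+0)
site 1, node JL: J={A} ∪ L={C} → {A,C} (+1)
site 1, node MU: M={G} ∪ U={T} → {G,T} (+1)
site 1, node JLMU: JL={A,C} ∪ MU={G,T} → {A,C,G,T} (+1)
site 2, node JL: J={C} ∪ L={A} → {A,C} (+1)
site 2, node MU: M={G} ∩ U={G} → {G} (+0)
site 2, node JLMU: JL={A,C} ∪ MU={G} → {A,C,G} (+1)
site 3, node JL: J={T} ∪ L={A} → {A,T} (+1)
site 3, node MU: M={T} ∩ U={T} → {T} (+0)
site 3, node JLMU: JL={A,T} ∩ MU={T} → {T} (+0)
site 4, node JL: J={T} ∪ L={A} → {A,T} (+1)
site 4, node MU: M={T} ∩ U={T} → {T} (+0)
site 4, node JLMU: JL={A,T} ∩ MU={T} → {T} (+0)
site 5, node JL: J={C} ∪ L={G} → {C,G} (+1)
site 5, node MU: M={A} ∪ U={T} → {A,T} (+1)
site 5, node JLMU: JL={C,G} ∪ MU={A,T} → {A,C,G,T} (+1)
site 6, node JL: J={C} ∪ L={A} → {A,C} (+1)
site 6, node MU: M={A} ∪ U={G} → {A,G} (+1)
site 6, node JLMU: JL={A,C} ∩ MU={A,G} → {A} (+0)
site 7, node JL: J={A} ∩ L={A} → {A} (+0)
site 7, node MU: M={G} ∪ U={A} → {A,G} (+1)
site 7, node JLMU: JL={A} ∩ MU={A,G} → {A} (+0)
per-site changes: [1, 3, 2, 1, 1, 3, 2, 1]; total = 14

2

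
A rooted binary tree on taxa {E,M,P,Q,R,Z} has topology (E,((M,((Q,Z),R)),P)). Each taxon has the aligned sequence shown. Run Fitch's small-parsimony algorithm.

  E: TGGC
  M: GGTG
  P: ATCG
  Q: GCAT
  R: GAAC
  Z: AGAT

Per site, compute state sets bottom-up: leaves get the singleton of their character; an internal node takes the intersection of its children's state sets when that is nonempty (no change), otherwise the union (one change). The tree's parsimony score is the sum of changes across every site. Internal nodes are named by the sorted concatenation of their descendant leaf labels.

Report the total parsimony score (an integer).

12

QZ@0: {G} ∪ {A} = {A,G} (union, +1)
QRZ@0: {A,G} ∩ {G} = {G} (intersection, +0)
MQRZ@0: {G} ∩ {G} = {G} (intersection, +0)
MPQRZ@0: {G} ∪ {A} = {A,G} (union, +1)
EMPQRZ@0: {T} ∪ {A,G} = {A,G,T} (union, +1)
QZ@1: {C} ∪ {G} = {C,G} (union, +1)
QRZ@1: {C,G} ∪ {A} = {A,C,G} (union, +1)
MQRZ@1: {G} ∩ {A,C,G} = {G} (intersection, +0)
MPQRZ@1: {G} ∪ {T} = {G,T} (union, +1)
EMPQRZ@1: {G} ∩ {G,T} = {G} (intersection, +0)
QZ@2: {A} ∩ {A} = {A} (intersection, +0)
QRZ@2: {A} ∩ {A} = {A} (intersection, +0)
MQRZ@2: {T} ∪ {A} = {A,T} (union, +1)
MPQRZ@2: {A,T} ∪ {C} = {A,C,T} (union, +1)
EMPQRZ@2: {G} ∪ {A,C,T} = {A,C,G,T} (union, +1)
QZ@3: {T} ∩ {T} = {T} (intersection, +0)
QRZ@3: {T} ∪ {C} = {C,T} (union, +1)
MQRZ@3: {G} ∪ {C,T} = {C,G,T} (union, +1)
MPQRZ@3: {C,G,T} ∩ {G} = {G} (intersection, +0)
EMPQRZ@3: {C} ∪ {G} = {C,G} (union, +1)
per-site changes: [3, 3, 3, 3]; total = 12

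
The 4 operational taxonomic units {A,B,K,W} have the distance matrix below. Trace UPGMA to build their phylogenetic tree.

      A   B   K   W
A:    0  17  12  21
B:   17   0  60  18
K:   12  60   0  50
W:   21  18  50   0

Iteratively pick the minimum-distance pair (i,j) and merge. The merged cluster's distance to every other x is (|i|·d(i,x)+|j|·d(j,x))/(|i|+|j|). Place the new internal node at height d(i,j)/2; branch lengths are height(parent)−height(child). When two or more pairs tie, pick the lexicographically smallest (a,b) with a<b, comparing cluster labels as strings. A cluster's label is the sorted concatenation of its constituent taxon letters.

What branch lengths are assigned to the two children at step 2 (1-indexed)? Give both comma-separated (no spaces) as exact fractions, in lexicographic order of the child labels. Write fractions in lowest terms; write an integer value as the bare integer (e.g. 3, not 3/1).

9,9

1. join A+K (d=12) ⇒ AK; edges |A|=6, |K|=6
  updated: d(AK,B)=77/2, d(AK,W)=71/2
2. join B+W (d=18) ⇒ BW; edges |B|=9, |W|=9
  updated: d(AK,BW)=37
3. join AK+BW (d=37) ⇒ ABKW; edges |AK|=25/2, |BW|=19/2
final tree: ((A:6,K:6):25/2,(B:9,W:9):19/2)
total length: 52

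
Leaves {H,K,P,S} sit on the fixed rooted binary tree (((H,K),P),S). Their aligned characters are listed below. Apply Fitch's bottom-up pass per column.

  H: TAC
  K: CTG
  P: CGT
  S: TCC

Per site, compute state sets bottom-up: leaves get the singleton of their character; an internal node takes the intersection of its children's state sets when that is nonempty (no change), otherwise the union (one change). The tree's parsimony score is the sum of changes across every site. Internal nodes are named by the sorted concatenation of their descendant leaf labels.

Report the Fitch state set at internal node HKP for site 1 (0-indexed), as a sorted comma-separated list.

site 0, node HK: H={T} ∪ K={C} → {C,T} (+1)
site 0, node HKP: HK={C,T} ∩ P={C} → {C} (+0)
site 0, node HKPS: HKP={C} ∪ S={T} → {C,T} (+1)
site 1, node HK: H={A} ∪ K={T} → {A,T} (+1)
site 1, node HKP: HK={A,T} ∪ P={G} → {A,G,T} (+1)
site 1, node HKPS: HKP={A,G,T} ∪ S={C} → {A,C,G,T} (+1)
site 2, node HK: H={C} ∪ K={G} → {C,G} (+1)
site 2, node HKP: HK={C,G} ∪ P={T} → {C,G,T} (+1)
site 2, node HKPS: HKP={C,G,T} ∩ S={C} → {C} (+0)
per-site changes: [2, 3, 2]; total = 7

A,G,T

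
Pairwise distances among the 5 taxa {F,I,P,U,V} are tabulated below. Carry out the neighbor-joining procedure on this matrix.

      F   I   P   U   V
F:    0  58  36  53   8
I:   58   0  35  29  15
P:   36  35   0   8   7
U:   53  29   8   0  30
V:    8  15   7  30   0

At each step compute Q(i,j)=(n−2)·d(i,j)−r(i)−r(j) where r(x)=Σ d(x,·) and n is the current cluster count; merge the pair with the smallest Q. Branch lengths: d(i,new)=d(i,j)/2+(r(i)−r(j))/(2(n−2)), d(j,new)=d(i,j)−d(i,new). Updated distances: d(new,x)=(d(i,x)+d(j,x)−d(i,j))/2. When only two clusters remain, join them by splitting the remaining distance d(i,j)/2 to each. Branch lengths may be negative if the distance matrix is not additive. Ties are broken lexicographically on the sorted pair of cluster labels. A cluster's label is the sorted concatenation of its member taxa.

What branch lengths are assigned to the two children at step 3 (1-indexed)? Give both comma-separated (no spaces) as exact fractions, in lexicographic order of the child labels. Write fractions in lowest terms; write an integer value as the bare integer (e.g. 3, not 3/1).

1. join F+V (d=8, Q=-191) ⇒ FV; edges |F|=119/6, |V|=-71/6
  updated: d(FV,I)=65/2, d(FV,P)=35/2, d(FV,U)=75/2
2. join FV+I (d=65/2, Q=-119) ⇒ FIV; edges |FV|=14, |I|=37/2
  updated: d(FIV,P)=10, d(FIV,U)=17
3. join FIV+P (d=10, Q=-35) ⇒ FIPV; edges |FIV|=19/2, |P|=1/2
  updated: d(FIPV,U)=15/2
4. join FIPV+U (d=15/2) ⇒ FIPUV; edges |FIPV|=15/4, |U|=15/4
final tree: ((((F:119/6,V:-71/6):14,I:37/2):19/2,P:1/2):15/4,U:15/4)
total length: 58

19/2,1/2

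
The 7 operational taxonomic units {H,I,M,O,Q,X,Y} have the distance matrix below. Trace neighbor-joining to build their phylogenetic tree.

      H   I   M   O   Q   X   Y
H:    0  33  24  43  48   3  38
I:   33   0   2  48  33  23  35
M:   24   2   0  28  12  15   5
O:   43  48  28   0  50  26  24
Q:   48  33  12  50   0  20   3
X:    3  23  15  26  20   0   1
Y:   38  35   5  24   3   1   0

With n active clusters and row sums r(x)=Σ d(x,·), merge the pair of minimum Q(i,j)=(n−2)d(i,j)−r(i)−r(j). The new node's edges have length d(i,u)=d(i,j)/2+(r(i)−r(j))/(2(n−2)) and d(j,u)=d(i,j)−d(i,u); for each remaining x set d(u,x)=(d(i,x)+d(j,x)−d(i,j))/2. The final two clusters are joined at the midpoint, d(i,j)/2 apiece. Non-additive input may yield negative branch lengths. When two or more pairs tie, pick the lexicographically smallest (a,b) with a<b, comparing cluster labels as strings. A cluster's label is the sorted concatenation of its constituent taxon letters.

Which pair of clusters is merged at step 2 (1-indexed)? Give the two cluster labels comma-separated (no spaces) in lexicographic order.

Q,Y

step 1: merge (H,X) at d=3, Q=-262; branch lengths H→58/5, X→-43/5; new cluster HX
  updated: d(HX,I)=53/2, d(HX,M)=18, d(HX,O)=33, d(HX,Q)=65/2, d(HX,Y)=18
step 2: merge (Q,Y) at d=3, Q=-407/2; branch lengths Q→115/16, Y→-67/16; new cluster QY
  updated: d(HX,QY)=95/4, d(I,QY)=65/2, d(M,QY)=7, d(O,QY)=71/2
step 3: merge (I,M) at d=2, Q=-158; branch lengths I→10, M→-8; new cluster IM
  updated: d(HX,IM)=85/4, d(IM,O)=37, d(IM,QY)=75/4
step 4: merge (HX,O) at d=33, Q=-235/2; branch lengths HX→77/8, O→187/8; new cluster HOX
  updated: d(HOX,IM)=101/8, d(HOX,QY)=105/8
step 5: merge (HOX,IM) at d=101/8, Q=-89/2; branch lengths HOX→7/2, IM→73/8; new cluster HIMOX
  updated: d(HIMOX,QY)=77/8
step 6: merge (HIMOX,QY) at d=77/8; branch lengths HIMOX→77/16, QY→77/16; new cluster HIMOQXY
final tree: ((((H:58/5,X:-43/5):77/8,O:187/8):7/2,(I:10,M:-8):73/8):77/16,(Q:115/16,Y:-67/16):77/16)
total length: 253/4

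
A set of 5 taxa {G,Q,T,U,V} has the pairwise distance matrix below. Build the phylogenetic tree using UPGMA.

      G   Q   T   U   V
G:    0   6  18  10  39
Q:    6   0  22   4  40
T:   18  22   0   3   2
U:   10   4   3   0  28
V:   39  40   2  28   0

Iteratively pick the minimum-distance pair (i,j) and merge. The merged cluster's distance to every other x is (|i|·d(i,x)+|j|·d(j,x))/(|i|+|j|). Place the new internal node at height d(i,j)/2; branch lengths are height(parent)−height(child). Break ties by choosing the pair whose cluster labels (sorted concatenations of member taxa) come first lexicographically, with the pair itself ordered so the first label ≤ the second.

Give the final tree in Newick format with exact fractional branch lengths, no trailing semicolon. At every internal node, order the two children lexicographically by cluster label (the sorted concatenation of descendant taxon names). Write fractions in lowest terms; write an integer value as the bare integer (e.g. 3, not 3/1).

step 1: merge (T,V) at d=2; branch lengths T→1, V→1; new cluster TV
  updated: d(G,TV)=57/2, d(Q,TV)=31, d(TV,U)=31/2
step 2: merge (Q,U) at d=4; branch lengths Q→2, U→2; new cluster QU
  updated: d(G,QU)=8, d(QU,TV)=93/4
step 3: merge (G,QU) at d=8; branch lengths G→4, QU→2; new cluster GQU
  updated: d(GQU,TV)=25
step 4: merge (GQU,TV) at d=25; branch lengths GQU→17/2, TV→23/2; new cluster GQTUV
final tree: ((G:4,(Q:2,U:2):2):17/2,(T:1,V:1):23/2)
total length: 32

((G:4,(Q:2,U:2):2):17/2,(T:1,V:1):23/2)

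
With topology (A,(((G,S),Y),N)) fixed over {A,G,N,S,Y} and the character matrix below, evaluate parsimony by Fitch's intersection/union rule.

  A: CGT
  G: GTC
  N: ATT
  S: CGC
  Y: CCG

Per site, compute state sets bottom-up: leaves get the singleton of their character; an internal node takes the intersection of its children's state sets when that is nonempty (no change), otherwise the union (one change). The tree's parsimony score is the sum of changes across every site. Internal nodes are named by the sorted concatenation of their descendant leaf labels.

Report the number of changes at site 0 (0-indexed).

2

[col 0] GS: children G:{G}, S:{C} ∪→ {C,G}; cost 1
[col 0] GSY: children GS:{C,G}, Y:{C} ∩→ {C}; cost 0
[col 0] GNSY: children GSY:{C}, N:{A} ∪→ {A,C}; cost 1
[col 0] AGNSY: children A:{C}, GNSY:{A,C} ∩→ {C}; cost 0
[col 1] GS: children G:{T}, S:{G} ∪→ {G,T}; cost 1
[col 1] GSY: children GS:{G,T}, Y:{C} ∪→ {C,G,T}; cost 1
[col 1] GNSY: children GSY:{C,G,T}, N:{T} ∩→ {T}; cost 0
[col 1] AGNSY: children A:{G}, GNSY:{T} ∪→ {G,T}; cost 1
[col 2] GS: children G:{C}, S:{C} ∩→ {C}; cost 0
[col 2] GSY: children GS:{C}, Y:{G} ∪→ {C,G}; cost 1
[col 2] GNSY: children GSY:{C,G}, N:{T} ∪→ {C,G,T}; cost 1
[col 2] AGNSY: children A:{T}, GNSY:{C,G,T} ∩→ {T}; cost 0
per-site changes: [2, 3, 2]; total = 7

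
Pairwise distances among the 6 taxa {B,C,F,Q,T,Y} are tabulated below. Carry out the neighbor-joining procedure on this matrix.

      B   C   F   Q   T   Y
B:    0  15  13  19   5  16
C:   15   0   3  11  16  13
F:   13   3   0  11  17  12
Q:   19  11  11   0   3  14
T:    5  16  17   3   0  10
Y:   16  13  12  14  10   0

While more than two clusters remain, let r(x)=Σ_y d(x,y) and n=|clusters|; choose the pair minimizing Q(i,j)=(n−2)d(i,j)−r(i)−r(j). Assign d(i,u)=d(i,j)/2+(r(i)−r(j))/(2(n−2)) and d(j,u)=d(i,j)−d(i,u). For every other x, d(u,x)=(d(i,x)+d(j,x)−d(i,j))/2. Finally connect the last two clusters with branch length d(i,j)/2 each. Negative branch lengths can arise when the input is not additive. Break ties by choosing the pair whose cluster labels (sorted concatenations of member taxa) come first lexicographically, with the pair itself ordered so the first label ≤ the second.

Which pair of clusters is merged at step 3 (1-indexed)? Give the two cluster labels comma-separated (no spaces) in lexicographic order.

BT,Q

iteration 1: select C,F (d=3, Q=-102); attach at lengths (7/4, 5/4); label the merged cluster CF
  updated: d(B,CF)=25/2, d(CF,Q)=19/2, d(CF,T)=15, d(CF,Y)=11
iteration 2: select B,T (d=5, Q=-141/2); attach at lengths (23/4, -3/4); label the merged cluster BT
  updated: d(BT,CF)=45/4, d(BT,Q)=17/2, d(BT,Y)=21/2
iteration 3: select BT,Q (d=17/2, Q=-181/4); attach at lengths (61/16, 75/16); label the merged cluster BQT
  updated: d(BQT,CF)=49/8, d(BQT,Y)=8
iteration 4: select BQT,CF (d=49/8, Q=-201/8); attach at lengths (25/16, 73/16); label the merged cluster BCFQT
  updated: d(BCFQT,Y)=103/16
iteration 5: select BCFQT,Y (d=103/16); attach at lengths (103/32, 103/32); label the merged cluster BCFQTY
final tree: ((((B:23/4,T:-3/4):61/16,Q:75/16):25/16,(C:7/4,F:5/4):73/16):103/32,Y:103/32)
total length: 465/16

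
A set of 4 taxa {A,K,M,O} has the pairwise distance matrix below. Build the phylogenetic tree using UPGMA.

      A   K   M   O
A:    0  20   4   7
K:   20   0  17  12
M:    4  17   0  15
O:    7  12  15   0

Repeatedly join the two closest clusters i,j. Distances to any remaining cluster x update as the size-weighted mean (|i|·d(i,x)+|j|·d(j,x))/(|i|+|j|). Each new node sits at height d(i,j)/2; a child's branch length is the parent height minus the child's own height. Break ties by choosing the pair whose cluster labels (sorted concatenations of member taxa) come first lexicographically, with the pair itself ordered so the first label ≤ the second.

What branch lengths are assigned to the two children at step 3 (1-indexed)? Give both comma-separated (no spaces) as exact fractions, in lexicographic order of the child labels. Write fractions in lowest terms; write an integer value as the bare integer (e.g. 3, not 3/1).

8/3,49/6

1. join A+M (d=4) ⇒ AM; edges |A|=2, |M|=2
  updated: d(AM,K)=37/2, d(AM,O)=11
2. join AM+O (d=11) ⇒ AMO; edges |AM|=7/2, |O|=11/2
  updated: d(AMO,K)=49/3
3. join AMO+K (d=49/3) ⇒ AKMO; edges |AMO|=8/3, |K|=49/6
final tree: (((A:2,M:2):7/2,O:11/2):8/3,K:49/6)
total length: 143/6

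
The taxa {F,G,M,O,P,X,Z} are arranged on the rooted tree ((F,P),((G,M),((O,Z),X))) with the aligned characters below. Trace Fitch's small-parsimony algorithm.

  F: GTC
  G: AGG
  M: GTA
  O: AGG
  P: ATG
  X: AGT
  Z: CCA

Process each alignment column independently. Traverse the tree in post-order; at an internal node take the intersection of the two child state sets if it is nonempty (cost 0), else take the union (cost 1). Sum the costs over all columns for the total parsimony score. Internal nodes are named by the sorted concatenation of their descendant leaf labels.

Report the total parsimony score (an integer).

site 0, node FP: F={G} ∪ P={A} → {A,G} (+1)
site 0, node GM: G={A} ∪ M={G} → {A,G} (+1)
site 0, node OZ: O={A} ∪ Z={C} → {A,C} (+1)
site 0, node OXZ: OZ={A,C} ∩ X={A} → {A} (+0)
site 0, node GMOXZ: GM={A,G} ∩ OXZ={A} → {A} (+0)
site 0, node FGMOPXZ: FP={A,G} ∩ GMOXZ={A} → {A} (+0)
site 1, node FP: F={T} ∩ P={T} → {T} (+0)
site 1, node GM: G={G} ∪ M={T} → {G,T} (+1)
site 1, node OZ: O={G} ∪ Z={C} → {C,G} (+1)
site 1, node OXZ: OZ={C,G} ∩ X={G} → {G} (+0)
site 1, node GMOXZ: GM={G,T} ∩ OXZ={G} → {G} (+0)
site 1, node FGMOPXZ: FP={T} ∪ GMOXZ={G} → {G,T} (+1)
site 2, node FP: F={C} ∪ P={G} → {C,G} (+1)
site 2, node GM: G={G} ∪ M={A} → {A,G} (+1)
site 2, node OZ: O={G} ∪ Z={A} → {A,G} (+1)
site 2, node OXZ: OZ={A,G} ∪ X={T} → {A,G,T} (+1)
site 2, node GMOXZ: GM={A,G} ∩ OXZ={A,G,T} → {A,G} (+0)
site 2, node FGMOPXZ: FP={C,G} ∩ GMOXZ={A,G} → {G} (+0)
per-site changes: [3, 3, 4]; total = 10

10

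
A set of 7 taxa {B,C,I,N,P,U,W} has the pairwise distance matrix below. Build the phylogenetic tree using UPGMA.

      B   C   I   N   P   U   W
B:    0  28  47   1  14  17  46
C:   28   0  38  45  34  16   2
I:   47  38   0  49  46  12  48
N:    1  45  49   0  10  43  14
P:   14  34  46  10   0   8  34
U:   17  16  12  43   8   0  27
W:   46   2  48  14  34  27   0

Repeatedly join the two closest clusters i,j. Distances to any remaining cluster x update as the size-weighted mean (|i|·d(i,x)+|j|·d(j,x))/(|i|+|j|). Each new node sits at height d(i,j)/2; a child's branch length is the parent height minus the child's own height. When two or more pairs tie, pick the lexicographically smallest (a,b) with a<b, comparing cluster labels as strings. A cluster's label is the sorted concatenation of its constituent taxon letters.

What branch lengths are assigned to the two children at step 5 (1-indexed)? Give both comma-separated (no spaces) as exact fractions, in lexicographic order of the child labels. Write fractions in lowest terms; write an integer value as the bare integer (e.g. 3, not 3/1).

step 1: merge (B,N) at d=1; branch lengths B→1/2, N→1/2; new cluster BN
  updated: d(BN,C)=73/2, d(BN,I)=48, d(BN,P)=12, d(BN,U)=30, d(BN,W)=30
step 2: merge (C,W) at d=2; branch lengths C→1, W→1; new cluster CW
  updated: d(BN,CW)=133/4, d(CW,I)=43, d(CW,P)=34, d(CW,U)=43/2
step 3: merge (P,U) at d=8; branch lengths P→4, U→4; new cluster PU
  updated: d(BN,PU)=21, d(CW,PU)=111/4, d(I,PU)=29
step 4: merge (BN,PU) at d=21; branch lengths BN→10, PU→13/2; new cluster BNPU
  updated: d(BNPU,CW)=61/2, d(BNPU,I)=77/2
step 5: merge (BNPU,CW) at d=61/2; branch lengths BNPU→19/4, CW→57/4; new cluster BCNPUW
  updated: d(BCNPUW,I)=40
step 6: merge (BCNPUW,I) at d=40; branch lengths BCNPUW→19/4, I→20; new cluster BCINPUW
final tree: ((((B:1/2,N:1/2):10,(P:4,U:4):13/2):19/4,(C:1,W:1):57/4):19/4,I:20)
total length: 285/4

19/4,57/4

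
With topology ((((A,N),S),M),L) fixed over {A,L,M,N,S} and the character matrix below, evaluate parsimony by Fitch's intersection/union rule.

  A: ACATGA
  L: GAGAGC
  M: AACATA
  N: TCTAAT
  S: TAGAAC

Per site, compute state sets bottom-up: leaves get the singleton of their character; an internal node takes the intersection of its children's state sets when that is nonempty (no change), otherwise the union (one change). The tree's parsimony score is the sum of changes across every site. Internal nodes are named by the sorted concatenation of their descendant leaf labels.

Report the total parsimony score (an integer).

AN@0: {A} ∪ {T} = {A,T} (union, +1)
ANS@0: {A,T} ∩ {T} = {T} (intersection, +0)
AMNS@0: {T} ∪ {A} = {A,T} (union, +1)
ALMNS@0: {A,T} ∪ {G} = {A,G,T} (union, +1)
AN@1: {C} ∩ {C} = {C} (intersection, +0)
ANS@1: {C} ∪ {A} = {A,C} (union, +1)
AMNS@1: {A,C} ∩ {A} = {A} (intersection, +0)
ALMNS@1: {A} ∩ {A} = {A} (intersection, +0)
AN@2: {A} ∪ {T} = {A,T} (union, +1)
ANS@2: {A,T} ∪ {G} = {A,G,T} (union, +1)
AMNS@2: {A,G,T} ∪ {C} = {A,C,G,T} (union, +1)
ALMNS@2: {A,C,G,T} ∩ {G} = {G} (intersection, +0)
AN@3: {T} ∪ {A} = {A,T} (union, +1)
ANS@3: {A,T} ∩ {A} = {A} (intersection, +0)
AMNS@3: {A} ∩ {A} = {A} (intersection, +0)
ALMNS@3: {A} ∩ {A} = {A} (intersection, +0)
AN@4: {G} ∪ {A} = {A,G} (union, +1)
ANS@4: {A,G} ∩ {A} = {A} (intersection, +0)
AMNS@4: {A} ∪ {T} = {A,T} (union, +1)
ALMNS@4: {A,T} ∪ {G} = {A,G,T} (union, +1)
AN@5: {A} ∪ {T} = {A,T} (union, +1)
ANS@5: {A,T} ∪ {C} = {A,C,T} (union, +1)
AMNS@5: {A,C,T} ∩ {A} = {A} (intersection, +0)
ALMNS@5: {A} ∪ {C} = {A,C} (union, +1)
per-site changes: [3, 1, 3, 1, 3, 3]; total = 14

14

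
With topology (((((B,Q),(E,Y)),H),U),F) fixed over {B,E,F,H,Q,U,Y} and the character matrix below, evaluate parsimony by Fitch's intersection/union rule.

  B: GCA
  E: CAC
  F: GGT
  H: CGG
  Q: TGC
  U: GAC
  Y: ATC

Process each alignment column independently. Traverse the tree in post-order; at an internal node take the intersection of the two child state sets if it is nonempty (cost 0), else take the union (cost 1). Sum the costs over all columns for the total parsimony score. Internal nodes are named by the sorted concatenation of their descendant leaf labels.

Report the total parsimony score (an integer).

BQ@0: {G} ∪ {T} = {G,T} (union, +1)
EY@0: {C} ∪ {A} = {A,C} (union, +1)
BEQY@0: {G,T} ∪ {A,C} = {A,C,G,T} (union, +1)
BEHQY@0: {A,C,G,T} ∩ {C} = {C} (intersection, +0)
BEHQUY@0: {C} ∪ {G} = {C,G} (union, +1)
BEFHQUY@0: {C,G} ∩ {G} = {G} (intersection, +0)
BQ@1: {C} ∪ {G} = {C,G} (union, +1)
EY@1: {A} ∪ {T} = {A,T} (union, +1)
BEQY@1: {C,G} ∪ {A,T} = {A,C,G,T} (union, +1)
BEHQY@1: {A,C,G,T} ∩ {G} = {G} (intersection, +0)
BEHQUY@1: {G} ∪ {A} = {A,G} (union, +1)
BEFHQUY@1: {A,G} ∩ {G} = {G} (intersection, +0)
BQ@2: {A} ∪ {C} = {A,C} (union, +1)
EY@2: {C} ∩ {C} = {C} (intersection, +0)
BEQY@2: {A,C} ∩ {C} = {C} (intersection, +0)
BEHQY@2: {C} ∪ {G} = {C,G} (union, +1)
BEHQUY@2: {C,G} ∩ {C} = {C} (intersection, +0)
BEFHQUY@2: {C} ∪ {T} = {C,T} (union, +1)
per-site changes: [4, 4, 3]; total = 11

11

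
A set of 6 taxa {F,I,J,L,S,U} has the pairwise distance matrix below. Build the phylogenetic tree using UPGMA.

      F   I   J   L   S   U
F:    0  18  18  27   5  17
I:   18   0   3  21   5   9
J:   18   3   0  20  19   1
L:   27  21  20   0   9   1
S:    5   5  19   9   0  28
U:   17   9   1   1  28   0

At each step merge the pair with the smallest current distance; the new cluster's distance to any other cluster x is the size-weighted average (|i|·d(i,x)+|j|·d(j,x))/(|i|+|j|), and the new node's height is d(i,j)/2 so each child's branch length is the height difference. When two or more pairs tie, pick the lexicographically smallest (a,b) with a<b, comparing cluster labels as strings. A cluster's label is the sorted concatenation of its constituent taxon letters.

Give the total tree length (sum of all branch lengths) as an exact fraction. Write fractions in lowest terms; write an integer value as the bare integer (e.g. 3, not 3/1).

245/8

1. join J+U (d=1) ⇒ JU; edges |J|=1/2, |U|=1/2
  updated: d(F,JU)=35/2, d(I,JU)=6, d(JU,L)=21/2, d(JU,S)=47/2
2. join F+S (d=5) ⇒ FS; edges |F|=5/2, |S|=5/2
  updated: d(FS,I)=23/2, d(FS,JU)=41/2, d(FS,L)=18
3. join I+JU (d=6) ⇒ IJU; edges |I|=3, |JU|=5/2
  updated: d(FS,IJU)=35/2, d(IJU,L)=14
4. join IJU+L (d=14) ⇒ IJLU; edges |IJU|=4, |L|=7
  updated: d(FS,IJLU)=141/8
5. join FS+IJLU (d=141/8) ⇒ FIJLSU; edges |FS|=101/16, |IJLU|=29/16
final tree: ((F:5/2,S:5/2):101/16,((I:3,(J:1/2,U:1/2):5/2):4,L:7):29/16)
total length: 245/8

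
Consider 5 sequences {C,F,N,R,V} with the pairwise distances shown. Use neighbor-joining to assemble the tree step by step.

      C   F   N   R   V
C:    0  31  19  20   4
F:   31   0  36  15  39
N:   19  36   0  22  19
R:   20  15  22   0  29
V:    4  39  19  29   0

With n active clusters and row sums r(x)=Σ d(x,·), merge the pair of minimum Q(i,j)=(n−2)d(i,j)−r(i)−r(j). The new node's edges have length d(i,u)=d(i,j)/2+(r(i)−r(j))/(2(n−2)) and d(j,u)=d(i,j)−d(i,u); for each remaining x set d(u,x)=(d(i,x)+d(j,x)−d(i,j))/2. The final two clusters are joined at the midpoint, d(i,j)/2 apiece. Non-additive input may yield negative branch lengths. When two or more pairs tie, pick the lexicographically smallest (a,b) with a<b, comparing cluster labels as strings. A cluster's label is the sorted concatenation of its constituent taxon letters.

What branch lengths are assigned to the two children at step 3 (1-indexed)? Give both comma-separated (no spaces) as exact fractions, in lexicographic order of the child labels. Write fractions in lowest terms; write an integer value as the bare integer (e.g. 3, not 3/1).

63/8,99/8

1. join F+R (d=15, Q=-162) ⇒ FR; edges |F|=40/3, |R|=5/3
  updated: d(C,FR)=18, d(FR,N)=43/2, d(FR,V)=53/2
2. join C+V (d=4, Q=-165/2) ⇒ CV; edges |C|=-1/8, |V|=33/8
  updated: d(CV,FR)=81/4, d(CV,N)=17
3. join CV+FR (d=81/4, Q=-235/4) ⇒ CFRV; edges |CV|=63/8, |FR|=99/8
  updated: d(CFRV,N)=73/8
4. join CFRV+N (d=73/8) ⇒ CFNRV; edges |CFRV|=73/16, |N|=73/16
final tree: (((C:-1/8,V:33/8):63/8,(F:40/3,R:5/3):99/8):73/16,N:73/16)
total length: 387/8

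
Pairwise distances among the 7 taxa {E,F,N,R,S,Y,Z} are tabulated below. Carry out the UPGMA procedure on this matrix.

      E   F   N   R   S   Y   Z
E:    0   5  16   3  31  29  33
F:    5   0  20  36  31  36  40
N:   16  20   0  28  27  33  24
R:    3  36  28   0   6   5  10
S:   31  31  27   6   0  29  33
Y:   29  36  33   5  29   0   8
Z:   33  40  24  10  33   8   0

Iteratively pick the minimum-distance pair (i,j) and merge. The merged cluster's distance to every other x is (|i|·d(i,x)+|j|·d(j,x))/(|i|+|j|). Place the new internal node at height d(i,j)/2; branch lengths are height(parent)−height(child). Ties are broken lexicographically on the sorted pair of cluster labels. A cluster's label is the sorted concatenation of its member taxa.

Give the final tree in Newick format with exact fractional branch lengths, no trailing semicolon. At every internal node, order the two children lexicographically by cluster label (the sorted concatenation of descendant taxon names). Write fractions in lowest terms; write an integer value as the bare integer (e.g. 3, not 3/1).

((((E:3/2,R:3/2):31/4,S:37/4):7/3,(Y:4,Z:4):91/12):133/60,(F:10,N:10):19/5)

1. join E+R (d=3) ⇒ ER; edges |E|=3/2, |R|=3/2
  updated: d(ER,F)=41/2, d(ER,N)=22, d(ER,S)=37/2, d(ER,Y)=17, d(ER,Z)=43/2
2. join Y+Z (d=8) ⇒ YZ; edges |Y|=4, |Z|=4
  updated: d(ER,YZ)=77/4, d(F,YZ)=38, d(N,YZ)=57/2, d(S,YZ)=31
3. join ER+S (d=37/2) ⇒ ERS; edges |ER|=31/4, |S|=37/4
  updated: d(ERS,F)=24, d(ERS,N)=71/3, d(ERS,YZ)=139/6
4. join F+N (d=20) ⇒ FN; edges |F|=10, |N|=10
  updated: d(ERS,FN)=143/6, d(FN,YZ)=133/4
5. join ERS+YZ (d=139/6) ⇒ ERSYZ; edges |ERS|=7/3, |YZ|=91/12
  updated: d(ERSYZ,FN)=138/5
6. join ERSYZ+FN (d=138/5) ⇒ EFNRSYZ; edges |ERSYZ|=133/60, |FN|=19/5
final tree: ((((E:3/2,R:3/2):31/4,S:37/4):7/3,(Y:4,Z:4):91/12):133/60,(F:10,N:10):19/5)
total length: 959/15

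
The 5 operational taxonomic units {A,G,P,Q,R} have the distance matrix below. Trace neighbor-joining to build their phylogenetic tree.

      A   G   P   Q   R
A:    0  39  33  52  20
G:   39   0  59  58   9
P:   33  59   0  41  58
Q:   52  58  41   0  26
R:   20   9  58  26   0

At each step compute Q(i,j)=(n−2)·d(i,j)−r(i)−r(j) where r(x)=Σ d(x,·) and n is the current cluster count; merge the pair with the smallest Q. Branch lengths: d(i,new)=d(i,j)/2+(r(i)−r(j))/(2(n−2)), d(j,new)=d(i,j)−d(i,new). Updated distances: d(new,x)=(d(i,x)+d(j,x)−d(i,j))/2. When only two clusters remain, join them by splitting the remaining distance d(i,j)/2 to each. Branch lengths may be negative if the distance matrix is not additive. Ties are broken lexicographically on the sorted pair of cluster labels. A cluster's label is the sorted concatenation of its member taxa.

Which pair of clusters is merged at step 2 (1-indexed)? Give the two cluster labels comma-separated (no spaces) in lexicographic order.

step 1: merge (G,R) at d=9, Q=-251; branch lengths G→79/6, R→-25/6; new cluster GR
  updated: d(A,GR)=25, d(GR,P)=54, d(GR,Q)=75/2
step 2: merge (A,GR) at d=25, Q=-353/2; branch lengths A→87/8, GR→113/8; new cluster AGR
  updated: d(AGR,P)=31, d(AGR,Q)=129/4
step 3: merge (AGR,P) at d=31, Q=-417/4; branch lengths AGR→89/8, P→159/8; new cluster AGPR
  updated: d(AGPR,Q)=169/8
step 4: merge (AGPR,Q) at d=169/8; branch lengths AGPR→169/16, Q→169/16; new cluster AGPQR
final tree: (((A:87/8,(G:79/6,R:-25/6):113/8):89/8,P:159/8):169/16,Q:169/16)
total length: 689/8

A,GR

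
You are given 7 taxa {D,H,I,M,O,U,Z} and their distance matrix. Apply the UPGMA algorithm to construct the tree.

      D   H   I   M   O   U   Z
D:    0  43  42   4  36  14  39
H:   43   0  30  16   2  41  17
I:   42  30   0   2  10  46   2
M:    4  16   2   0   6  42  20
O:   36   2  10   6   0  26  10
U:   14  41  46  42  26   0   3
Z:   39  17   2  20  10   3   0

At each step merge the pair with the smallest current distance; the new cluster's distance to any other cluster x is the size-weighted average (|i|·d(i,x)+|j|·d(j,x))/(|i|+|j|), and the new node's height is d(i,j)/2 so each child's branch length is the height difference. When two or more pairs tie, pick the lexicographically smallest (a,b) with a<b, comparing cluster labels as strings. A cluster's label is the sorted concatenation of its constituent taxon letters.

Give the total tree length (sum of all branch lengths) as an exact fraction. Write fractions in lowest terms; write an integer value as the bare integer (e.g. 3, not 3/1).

161/3

step 1: merge (H,O) at d=2; branch lengths H→1, O→1; new cluster HO
  updated: d(D,HO)=79/2, d(HO,I)=20, d(HO,M)=11, d(HO,U)=67/2, d(HO,Z)=27/2
step 2: merge (I,M) at d=2; branch lengths I→1, M→1; new cluster IM
  updated: d(D,IM)=23, d(HO,IM)=31/2, d(IM,U)=44, d(IM,Z)=11
step 3: merge (U,Z) at d=3; branch lengths U→3/2, Z→3/2; new cluster UZ
  updated: d(D,UZ)=53/2, d(HO,UZ)=47/2, d(IM,UZ)=55/2
step 4: merge (HO,IM) at d=31/2; branch lengths HO→27/4, IM→27/4; new cluster HIMO
  updated: d(D,HIMO)=125/4, d(HIMO,UZ)=51/2
step 5: merge (HIMO,UZ) at d=51/2; branch lengths HIMO→5, UZ→45/4; new cluster HIMOUZ
  updated: d(D,HIMOUZ)=89/3
step 6: merge (D,HIMOUZ) at d=89/3; branch lengths D→89/6, HIMOUZ→25/12; new cluster DHIMOUZ
final tree: (D:89/6,(((H:1,O:1):27/4,(I:1,M:1):27/4):5,(U:3/2,Z:3/2):45/4):25/12)
total length: 161/3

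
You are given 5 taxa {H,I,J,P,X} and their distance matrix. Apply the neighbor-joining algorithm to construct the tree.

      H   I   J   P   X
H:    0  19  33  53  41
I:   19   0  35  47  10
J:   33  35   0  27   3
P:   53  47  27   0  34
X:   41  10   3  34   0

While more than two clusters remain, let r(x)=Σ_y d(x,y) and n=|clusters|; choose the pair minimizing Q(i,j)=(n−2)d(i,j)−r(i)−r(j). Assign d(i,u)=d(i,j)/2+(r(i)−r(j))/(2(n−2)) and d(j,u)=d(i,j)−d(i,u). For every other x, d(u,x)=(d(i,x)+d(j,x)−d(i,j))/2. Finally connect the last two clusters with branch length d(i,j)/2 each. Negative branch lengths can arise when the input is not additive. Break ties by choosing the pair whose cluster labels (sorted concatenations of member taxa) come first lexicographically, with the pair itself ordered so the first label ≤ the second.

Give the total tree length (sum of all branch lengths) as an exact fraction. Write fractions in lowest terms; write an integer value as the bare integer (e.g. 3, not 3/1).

iteration 1: select H,I (d=19, Q=-200); attach at lengths (46/3, 11/3); label the merged cluster HI
  updated: d(HI,J)=49/2, d(HI,P)=81/2, d(HI,X)=16
iteration 2: select HI,X (d=16, Q=-102); attach at lengths (15, 1); label the merged cluster HIX
  updated: d(HIX,J)=23/4, d(HIX,P)=117/4
iteration 3: select HIX,J (d=23/4, Q=-62); attach at lengths (4, 7/4); label the merged cluster HIJX
  updated: d(HIJX,P)=101/4
iteration 4: select HIJX,P (d=101/4); attach at lengths (101/8, 101/8); label the merged cluster HIJPX
final tree: ((((H:46/3,I:11/3):15,X:1):4,J:7/4):101/8,P:101/8)
total length: 66

66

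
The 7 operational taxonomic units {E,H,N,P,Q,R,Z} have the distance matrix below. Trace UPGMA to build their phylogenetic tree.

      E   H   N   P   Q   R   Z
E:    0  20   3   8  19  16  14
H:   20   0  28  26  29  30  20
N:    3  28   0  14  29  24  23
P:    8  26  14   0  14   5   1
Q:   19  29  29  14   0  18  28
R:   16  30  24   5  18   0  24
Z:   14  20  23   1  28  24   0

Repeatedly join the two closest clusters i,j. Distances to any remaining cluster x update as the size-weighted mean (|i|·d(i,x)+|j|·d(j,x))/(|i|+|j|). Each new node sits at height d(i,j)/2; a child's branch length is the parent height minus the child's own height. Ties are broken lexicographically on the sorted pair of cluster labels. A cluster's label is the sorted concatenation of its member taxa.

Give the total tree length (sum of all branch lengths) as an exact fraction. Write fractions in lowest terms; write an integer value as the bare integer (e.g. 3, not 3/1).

step 1: merge (P,Z) at d=1; branch lengths P→1/2, Z→1/2; new cluster PZ
  updated: d(E,PZ)=11, d(H,PZ)=23, d(N,PZ)=37/2, d(PZ,Q)=21, d(PZ,R)=29/2
step 2: merge (E,N) at d=3; branch lengths E→3/2, N→3/2; new cluster EN
  updated: d(EN,H)=24, d(EN,PZ)=59/4, d(EN,Q)=24, d(EN,R)=20
step 3: merge (PZ,R) at d=29/2; branch lengths PZ→27/4, R→29/4; new cluster PRZ
  updated: d(EN,PRZ)=33/2, d(H,PRZ)=76/3, d(PRZ,Q)=20
step 4: merge (EN,PRZ) at d=33/2; branch lengths EN→27/4, PRZ→1; new cluster ENPRZ
  updated: d(ENPRZ,H)=124/5, d(ENPRZ,Q)=108/5
step 5: merge (ENPRZ,Q) at d=108/5; branch lengths ENPRZ→51/20, Q→54/5; new cluster ENPQRZ
  updated: d(ENPQRZ,H)=51/2
step 6: merge (ENPQRZ,H) at d=51/2; branch lengths ENPQRZ→39/20, H→51/4; new cluster EHNPQRZ
final tree: ((((E:3/2,N:3/2):27/4,((P:1/2,Z:1/2):27/4,R:29/4):1):51/20,Q:54/5):39/20,H:51/4)
total length: 269/5

269/5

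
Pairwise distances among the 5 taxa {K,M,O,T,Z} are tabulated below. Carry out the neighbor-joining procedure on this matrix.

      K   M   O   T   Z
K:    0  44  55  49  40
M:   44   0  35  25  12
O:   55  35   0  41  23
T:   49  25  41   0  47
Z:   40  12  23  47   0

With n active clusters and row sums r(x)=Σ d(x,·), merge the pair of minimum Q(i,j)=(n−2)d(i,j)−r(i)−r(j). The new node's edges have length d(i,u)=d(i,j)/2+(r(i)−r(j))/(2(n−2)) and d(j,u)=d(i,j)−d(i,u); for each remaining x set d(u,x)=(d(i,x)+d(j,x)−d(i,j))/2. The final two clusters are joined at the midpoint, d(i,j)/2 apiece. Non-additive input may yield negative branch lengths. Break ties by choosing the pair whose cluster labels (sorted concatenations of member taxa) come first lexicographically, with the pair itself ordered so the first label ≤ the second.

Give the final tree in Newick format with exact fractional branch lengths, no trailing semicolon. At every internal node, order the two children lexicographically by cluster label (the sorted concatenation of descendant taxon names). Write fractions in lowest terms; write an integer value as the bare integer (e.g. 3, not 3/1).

1. join O+Z (d=23, Q=-207) ⇒ OZ; edges |O|=101/6, |Z|=37/6
  updated: d(K,OZ)=36, d(M,OZ)=12, d(OZ,T)=65/2
2. join K+OZ (d=36, Q=-275/2) ⇒ KOZ; edges |K|=241/8, |OZ|=47/8
  updated: d(KOZ,M)=10, d(KOZ,T)=91/4
3. join KOZ+M (d=10, Q=-231/4) ⇒ KMOZ; edges |KOZ|=31/8, |M|=49/8
  updated: d(KMOZ,T)=151/8
4. join KMOZ+T (d=151/8) ⇒ KMOTZ; edges |KMOZ|=151/16, |T|=151/16
final tree: (((K:241/8,(O:101/6,Z:37/6):47/8):31/8,M:49/8):151/16,T:151/16)
total length: 703/8

(((K:241/8,(O:101/6,Z:37/6):47/8):31/8,M:49/8):151/16,T:151/16)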